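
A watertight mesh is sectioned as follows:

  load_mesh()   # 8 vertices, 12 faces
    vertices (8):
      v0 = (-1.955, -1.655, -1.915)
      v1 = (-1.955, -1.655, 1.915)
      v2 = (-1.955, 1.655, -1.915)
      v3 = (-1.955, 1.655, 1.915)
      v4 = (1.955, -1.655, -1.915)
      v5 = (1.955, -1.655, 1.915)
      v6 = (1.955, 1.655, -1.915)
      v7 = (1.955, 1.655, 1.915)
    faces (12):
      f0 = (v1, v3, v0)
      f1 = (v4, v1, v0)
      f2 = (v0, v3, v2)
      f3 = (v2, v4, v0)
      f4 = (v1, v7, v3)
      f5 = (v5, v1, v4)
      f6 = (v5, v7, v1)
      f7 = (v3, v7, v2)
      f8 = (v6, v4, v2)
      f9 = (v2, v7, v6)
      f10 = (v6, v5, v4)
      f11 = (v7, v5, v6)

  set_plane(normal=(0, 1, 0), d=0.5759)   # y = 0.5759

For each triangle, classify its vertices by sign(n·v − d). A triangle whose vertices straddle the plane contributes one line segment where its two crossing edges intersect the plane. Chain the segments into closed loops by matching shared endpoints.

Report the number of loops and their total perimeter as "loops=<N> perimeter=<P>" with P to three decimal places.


loops=1 perimeter=15.480

Straddling triangles (8 of 12):
  (v1,v3,v0) [-+-] → (-1.955, 0.5759, 1.915)–(-1.955, 0.5759, 0.666374)  len=1.2486
  (v0,v3,v2) [-++] → (-1.955, 0.5759, 0.666374)–(-1.955, 0.5759, -1.915)  len=2.5814
  (v2,v4,v0) [+--] → (-0.680293, 0.5759, -1.915)–(-1.955, 0.5759, -1.915)  len=1.2747
  (v1,v7,v3) [-++] → (0.680293, 0.5759, 1.915)–(-1.955, 0.5759, 1.915)  len=2.6353
  (v5,v7,v1) [-+-] → (1.955, 0.5759, 1.915)–(0.680293, 0.5759, 1.915)  len=1.2747
  (v6,v4,v2) [+-+] → (1.955, 0.5759, -1.915)–(-0.680293, 0.5759, -1.915)  len=2.6353
  (v6,v5,v4) [+--] → (1.955, 0.5759, -0.666374)–(1.955, 0.5759, -1.915)  len=1.2486
  (v7,v5,v6) [+-+] → (1.955, 0.5759, 1.915)–(1.955, 0.5759, -0.666374)  len=2.5814

Chained into 1 loop(s):
  loop 1: 8 segments, perimeter = 15.4800
Total perimeter = 15.480


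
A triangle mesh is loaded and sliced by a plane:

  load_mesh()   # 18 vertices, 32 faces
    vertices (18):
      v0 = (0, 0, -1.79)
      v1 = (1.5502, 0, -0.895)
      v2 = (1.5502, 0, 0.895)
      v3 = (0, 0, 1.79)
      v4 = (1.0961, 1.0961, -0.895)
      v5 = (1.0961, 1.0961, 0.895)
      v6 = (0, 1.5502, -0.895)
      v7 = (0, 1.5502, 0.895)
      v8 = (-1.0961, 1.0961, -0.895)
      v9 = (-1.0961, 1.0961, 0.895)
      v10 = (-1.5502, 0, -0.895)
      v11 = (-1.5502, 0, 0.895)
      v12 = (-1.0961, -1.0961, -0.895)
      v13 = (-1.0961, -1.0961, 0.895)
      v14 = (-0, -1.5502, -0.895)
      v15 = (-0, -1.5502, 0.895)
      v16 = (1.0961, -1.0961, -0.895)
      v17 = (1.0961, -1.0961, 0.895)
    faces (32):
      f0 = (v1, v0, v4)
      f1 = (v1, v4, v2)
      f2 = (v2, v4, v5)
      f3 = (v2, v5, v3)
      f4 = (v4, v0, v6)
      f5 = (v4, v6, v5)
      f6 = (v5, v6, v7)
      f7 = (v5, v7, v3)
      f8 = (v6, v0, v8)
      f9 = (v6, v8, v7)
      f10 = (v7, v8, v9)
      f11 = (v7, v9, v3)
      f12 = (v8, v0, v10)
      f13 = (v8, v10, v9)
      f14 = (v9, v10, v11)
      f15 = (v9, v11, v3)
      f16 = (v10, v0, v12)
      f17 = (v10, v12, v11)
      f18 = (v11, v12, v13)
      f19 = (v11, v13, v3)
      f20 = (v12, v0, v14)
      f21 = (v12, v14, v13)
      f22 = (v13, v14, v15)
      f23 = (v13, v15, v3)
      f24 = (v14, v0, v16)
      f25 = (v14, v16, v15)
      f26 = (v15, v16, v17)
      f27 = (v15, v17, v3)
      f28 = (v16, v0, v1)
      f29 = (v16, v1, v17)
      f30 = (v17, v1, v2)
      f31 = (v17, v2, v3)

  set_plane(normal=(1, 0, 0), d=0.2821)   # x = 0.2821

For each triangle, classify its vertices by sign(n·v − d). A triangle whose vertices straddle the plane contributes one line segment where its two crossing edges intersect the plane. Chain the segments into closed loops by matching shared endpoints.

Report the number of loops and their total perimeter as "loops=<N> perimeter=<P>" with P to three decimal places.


loops=1 perimeter=10.058

Straddling triangles (12 of 32):
  (v1,v0,v4) [+-+] → (0.2821, 0, -1.62713)–(0.2821, 0.2821, -1.55966)  len=0.2901
  (v2,v5,v3) [++-] → (0.2821, 0.2821, 1.55966)–(0.2821, 0, 1.62713)  len=0.2901
  (v4,v0,v6) [+--] → (0.2821, 0.2821, -1.55966)–(0.2821, 1.43333, -0.895)  len=1.3293
  (v4,v6,v5) [+-+] → (0.2821, 1.43333, -0.895)–(0.2821, 1.43333, -0.434313)  len=0.4607
  (v5,v6,v7) [+--] → (0.2821, 1.43333, -0.434313)–(0.2821, 1.43333, 0.895)  len=1.3293
  (v5,v7,v3) [+--] → (0.2821, 1.43333, 0.895)–(0.2821, 0.2821, 1.55966)  len=1.3293
  (v14,v0,v16) [--+] → (0.2821, -0.2821, -1.55966)–(0.2821, -1.43333, -0.895)  len=1.3293
  (v14,v16,v15) [-+-] → (0.2821, -1.43333, -0.895)–(0.2821, -1.43333, 0.434313)  len=1.3293
  (v15,v16,v17) [-++] → (0.2821, -1.43333, 0.434313)–(0.2821, -1.43333, 0.895)  len=0.4607
  (v15,v17,v3) [-+-] → (0.2821, -1.43333, 0.895)–(0.2821, -0.2821, 1.55966)  len=1.3293
  (v16,v0,v1) [+-+] → (0.2821, -0.2821, -1.55966)–(0.2821, 0, -1.62713)  len=0.2901
  (v17,v2,v3) [++-] → (0.2821, 0, 1.62713)–(0.2821, -0.2821, 1.55966)  len=0.2901

Chained into 1 loop(s):
  loop 1: 12 segments, perimeter = 10.0575
Total perimeter = 10.058


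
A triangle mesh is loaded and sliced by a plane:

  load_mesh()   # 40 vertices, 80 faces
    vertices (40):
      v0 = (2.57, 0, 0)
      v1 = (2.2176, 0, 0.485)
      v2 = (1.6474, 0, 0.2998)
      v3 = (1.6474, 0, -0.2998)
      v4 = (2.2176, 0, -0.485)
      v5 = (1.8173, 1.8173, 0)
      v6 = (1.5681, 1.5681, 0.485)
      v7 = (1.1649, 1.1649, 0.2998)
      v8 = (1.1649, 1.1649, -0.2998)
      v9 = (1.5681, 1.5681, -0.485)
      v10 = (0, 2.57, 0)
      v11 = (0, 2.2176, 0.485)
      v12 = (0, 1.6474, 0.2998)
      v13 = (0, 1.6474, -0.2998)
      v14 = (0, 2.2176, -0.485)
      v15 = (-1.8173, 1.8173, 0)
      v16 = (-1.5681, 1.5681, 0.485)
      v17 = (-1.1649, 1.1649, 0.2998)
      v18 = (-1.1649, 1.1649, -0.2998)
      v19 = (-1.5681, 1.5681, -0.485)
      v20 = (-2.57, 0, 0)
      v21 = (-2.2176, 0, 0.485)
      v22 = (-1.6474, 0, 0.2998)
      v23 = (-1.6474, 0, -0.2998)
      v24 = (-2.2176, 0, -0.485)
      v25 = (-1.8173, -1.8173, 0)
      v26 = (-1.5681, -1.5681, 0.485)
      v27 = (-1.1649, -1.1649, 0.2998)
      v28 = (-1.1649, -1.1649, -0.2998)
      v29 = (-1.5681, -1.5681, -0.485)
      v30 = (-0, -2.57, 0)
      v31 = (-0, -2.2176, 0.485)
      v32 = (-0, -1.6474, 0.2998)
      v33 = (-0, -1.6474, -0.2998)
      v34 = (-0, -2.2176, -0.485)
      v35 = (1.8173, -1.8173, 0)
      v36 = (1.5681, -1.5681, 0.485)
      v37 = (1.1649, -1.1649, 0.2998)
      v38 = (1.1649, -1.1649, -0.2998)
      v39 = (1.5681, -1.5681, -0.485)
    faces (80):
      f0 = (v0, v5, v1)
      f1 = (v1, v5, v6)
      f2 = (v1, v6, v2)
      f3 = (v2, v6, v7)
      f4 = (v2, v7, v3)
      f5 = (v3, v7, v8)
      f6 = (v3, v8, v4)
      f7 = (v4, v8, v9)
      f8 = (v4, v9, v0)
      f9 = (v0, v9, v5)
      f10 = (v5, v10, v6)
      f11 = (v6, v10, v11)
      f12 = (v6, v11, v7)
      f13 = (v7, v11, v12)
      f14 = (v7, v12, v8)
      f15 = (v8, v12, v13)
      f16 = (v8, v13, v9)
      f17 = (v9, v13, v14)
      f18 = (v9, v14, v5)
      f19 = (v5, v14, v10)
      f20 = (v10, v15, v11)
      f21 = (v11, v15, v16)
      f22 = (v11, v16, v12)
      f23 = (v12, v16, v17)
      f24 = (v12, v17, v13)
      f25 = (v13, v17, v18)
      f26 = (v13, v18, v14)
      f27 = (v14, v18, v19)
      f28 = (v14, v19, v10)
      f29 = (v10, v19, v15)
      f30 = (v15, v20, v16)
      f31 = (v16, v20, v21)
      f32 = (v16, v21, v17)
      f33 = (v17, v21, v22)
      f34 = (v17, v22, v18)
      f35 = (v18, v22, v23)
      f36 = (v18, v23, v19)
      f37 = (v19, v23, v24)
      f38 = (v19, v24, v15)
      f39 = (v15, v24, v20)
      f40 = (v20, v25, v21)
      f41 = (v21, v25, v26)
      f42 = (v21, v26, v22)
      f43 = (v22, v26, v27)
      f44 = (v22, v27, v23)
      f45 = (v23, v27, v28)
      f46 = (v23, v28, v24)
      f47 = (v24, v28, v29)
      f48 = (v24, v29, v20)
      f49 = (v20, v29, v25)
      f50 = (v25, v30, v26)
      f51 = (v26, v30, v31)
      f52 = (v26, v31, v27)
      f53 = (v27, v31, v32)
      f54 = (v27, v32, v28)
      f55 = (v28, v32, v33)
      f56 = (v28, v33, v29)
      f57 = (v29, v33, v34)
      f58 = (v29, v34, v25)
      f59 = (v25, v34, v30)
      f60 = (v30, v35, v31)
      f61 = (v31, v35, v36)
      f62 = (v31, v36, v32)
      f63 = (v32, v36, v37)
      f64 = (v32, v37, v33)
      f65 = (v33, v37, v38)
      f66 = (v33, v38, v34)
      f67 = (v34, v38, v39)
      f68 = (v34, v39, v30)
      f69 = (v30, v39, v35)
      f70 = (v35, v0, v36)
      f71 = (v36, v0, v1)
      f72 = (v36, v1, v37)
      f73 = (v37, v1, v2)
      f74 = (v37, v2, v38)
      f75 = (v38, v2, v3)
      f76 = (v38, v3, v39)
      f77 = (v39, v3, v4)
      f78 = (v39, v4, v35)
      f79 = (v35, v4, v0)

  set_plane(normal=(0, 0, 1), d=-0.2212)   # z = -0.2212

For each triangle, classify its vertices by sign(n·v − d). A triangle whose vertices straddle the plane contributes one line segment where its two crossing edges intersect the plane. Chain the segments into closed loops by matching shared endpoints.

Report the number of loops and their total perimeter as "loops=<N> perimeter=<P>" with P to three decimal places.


Straddling triangles (32 of 80):
  (v2,v7,v3) [++-] → (1.58415, 0.152704, -0.2212)–(1.6474, 0, -0.2212)  len=0.1653
  (v3,v7,v8) [-+-] → (1.58415, 0.152704, -0.2212)–(1.1649, 1.1649, -0.2212)  len=1.0956
  (v4,v9,v0) [--+] → (2.11305, 0.715183, -0.2212)–(2.40928, 0, -0.2212)  len=0.7741
  (v0,v9,v5) [+-+] → (2.11305, 0.715183, -0.2212)–(1.70364, 1.70364, -0.2212)  len=1.0699
  (v7,v12,v8) [++-] → (1.0122, 1.22815, -0.2212)–(1.1649, 1.1649, -0.2212)  len=0.1653
  (v8,v12,v13) [-+-] → (1.0122, 1.22815, -0.2212)–(0, 1.6474, -0.2212)  len=1.0956
  (v9,v14,v5) [--+] → (0.988461, 1.99987, -0.2212)–(1.70364, 1.70364, -0.2212)  len=0.7741
  (v5,v14,v10) [+-+] → (0.988461, 1.99987, -0.2212)–(0, 2.40928, -0.2212)  len=1.0699
  (v12,v17,v13) [++-] → (-0.152704, 1.58415, -0.2212)–(0, 1.6474, -0.2212)  len=0.1653
  (v13,v17,v18) [-+-] → (-0.152704, 1.58415, -0.2212)–(-1.1649, 1.1649, -0.2212)  len=1.0956
  (v14,v19,v10) [--+] → (-0.715183, 2.11305, -0.2212)–(0, 2.40928, -0.2212)  len=0.7741
  (v10,v19,v15) [+-+] → (-0.715183, 2.11305, -0.2212)–(-1.70364, 1.70364, -0.2212)  len=1.0699
  (v17,v22,v18) [++-] → (-1.22815, 1.0122, -0.2212)–(-1.1649, 1.1649, -0.2212)  len=0.1653
  (v18,v22,v23) [-+-] → (-1.22815, 1.0122, -0.2212)–(-1.6474, 0, -0.2212)  len=1.0956
  (v19,v24,v15) [--+] → (-1.99987, 0.988461, -0.2212)–(-1.70364, 1.70364, -0.2212)  len=0.7741
  (v15,v24,v20) [+-+] → (-1.99987, 0.988461, -0.2212)–(-2.40928, 0, -0.2212)  len=1.0699
  (v22,v27,v23) [++-] → (-1.58415, -0.152704, -0.2212)–(-1.6474, 0, -0.2212)  len=0.1653
  (v23,v27,v28) [-+-] → (-1.58415, -0.152704, -0.2212)–(-1.1649, -1.1649, -0.2212)  len=1.0956
  (v24,v29,v20) [--+] → (-2.11305, -0.715183, -0.2212)–(-2.40928, 0, -0.2212)  len=0.7741
  (v20,v29,v25) [+-+] → (-2.11305, -0.715183, -0.2212)–(-1.70364, -1.70364, -0.2212)  len=1.0699
  (v27,v32,v28) [++-] → (-1.0122, -1.22815, -0.2212)–(-1.1649, -1.1649, -0.2212)  len=0.1653
  (v28,v32,v33) [-+-] → (-1.0122, -1.22815, -0.2212)–(0, -1.6474, -0.2212)  len=1.0956
  (v29,v34,v25) [--+] → (-0.988461, -1.99987, -0.2212)–(-1.70364, -1.70364, -0.2212)  len=0.7741
  (v25,v34,v30) [+-+] → (-0.988461, -1.99987, -0.2212)–(0, -2.40928, -0.2212)  len=1.0699
  (v32,v37,v33) [++-] → (0.152704, -1.58415, -0.2212)–(0, -1.6474, -0.2212)  len=0.1653
  (v33,v37,v38) [-+-] → (0.152704, -1.58415, -0.2212)–(1.1649, -1.1649, -0.2212)  len=1.0956
  (v34,v39,v30) [--+] → (0.715183, -2.11305, -0.2212)–(0, -2.40928, -0.2212)  len=0.7741
  (v30,v39,v35) [+-+] → (0.715183, -2.11305, -0.2212)–(1.70364, -1.70364, -0.2212)  len=1.0699
  (v37,v2,v38) [++-] → (1.22815, -1.0122, -0.2212)–(1.1649, -1.1649, -0.2212)  len=0.1653
  (v38,v2,v3) [-+-] → (1.22815, -1.0122, -0.2212)–(1.6474, 0, -0.2212)  len=1.0956
  (v39,v4,v35) [--+] → (1.99987, -0.988461, -0.2212)–(1.70364, -1.70364, -0.2212)  len=0.7741
  (v35,v4,v0) [+-+] → (1.99987, -0.988461, -0.2212)–(2.40928, 0, -0.2212)  len=1.0699

Chained into 2 loop(s):
  loop 1: 16 segments, perimeter = 10.0870
  loop 2: 16 segments, perimeter = 14.7520
Total perimeter = 24.839

loops=2 perimeter=24.839


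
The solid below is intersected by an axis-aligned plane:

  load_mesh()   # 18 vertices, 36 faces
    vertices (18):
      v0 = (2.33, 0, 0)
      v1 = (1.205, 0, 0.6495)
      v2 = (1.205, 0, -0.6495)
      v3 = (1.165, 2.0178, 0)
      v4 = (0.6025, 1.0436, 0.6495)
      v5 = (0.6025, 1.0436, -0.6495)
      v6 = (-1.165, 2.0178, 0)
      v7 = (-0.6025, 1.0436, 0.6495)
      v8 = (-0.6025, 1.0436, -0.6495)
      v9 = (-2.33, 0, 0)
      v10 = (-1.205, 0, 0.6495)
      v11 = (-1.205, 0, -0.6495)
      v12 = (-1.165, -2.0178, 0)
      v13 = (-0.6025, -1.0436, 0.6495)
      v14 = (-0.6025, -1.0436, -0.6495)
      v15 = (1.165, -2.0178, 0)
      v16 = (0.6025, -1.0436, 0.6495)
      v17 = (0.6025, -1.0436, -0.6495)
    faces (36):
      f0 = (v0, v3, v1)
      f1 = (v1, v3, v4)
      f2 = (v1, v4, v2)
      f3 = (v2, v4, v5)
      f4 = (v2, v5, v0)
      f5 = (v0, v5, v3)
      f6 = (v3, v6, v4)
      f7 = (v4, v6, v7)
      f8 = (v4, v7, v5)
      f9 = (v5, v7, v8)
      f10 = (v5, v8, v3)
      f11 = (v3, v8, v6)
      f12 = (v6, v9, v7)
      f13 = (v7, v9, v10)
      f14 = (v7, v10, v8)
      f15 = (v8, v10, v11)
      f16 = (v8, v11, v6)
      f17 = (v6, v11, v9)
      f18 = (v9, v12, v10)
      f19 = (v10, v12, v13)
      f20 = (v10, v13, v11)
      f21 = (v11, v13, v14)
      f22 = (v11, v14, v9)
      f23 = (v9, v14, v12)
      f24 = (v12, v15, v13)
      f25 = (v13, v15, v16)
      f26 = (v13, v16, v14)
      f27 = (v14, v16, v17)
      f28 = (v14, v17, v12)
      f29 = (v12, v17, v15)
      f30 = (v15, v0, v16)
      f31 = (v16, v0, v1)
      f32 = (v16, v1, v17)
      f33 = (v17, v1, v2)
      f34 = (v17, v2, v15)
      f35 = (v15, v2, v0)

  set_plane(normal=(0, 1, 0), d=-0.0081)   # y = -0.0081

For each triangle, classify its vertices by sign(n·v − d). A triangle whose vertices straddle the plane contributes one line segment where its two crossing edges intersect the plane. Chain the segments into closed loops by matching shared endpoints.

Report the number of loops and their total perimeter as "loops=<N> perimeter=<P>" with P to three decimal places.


Straddling triangles (12 of 36):
  (v9,v12,v10) [+-+] → (-2.32532, -0.0081, 0)–(-1.20484, -0.0081, 0.646893)  len=1.2938
  (v10,v12,v13) [+--] → (-1.20484, -0.0081, 0.646893)–(-1.20032, -0.0081, 0.6495)  len=0.0052
  (v10,v13,v11) [+-+] → (-1.20032, -0.0081, 0.6495)–(-1.20032, -0.0081, -0.639418)  len=1.2889
  (v11,v13,v14) [+--] → (-1.20032, -0.0081, -0.639418)–(-1.20032, -0.0081, -0.6495)  len=0.0101
  (v11,v14,v9) [+-+] → (-1.20032, -0.0081, -0.6495)–(-2.31659, -0.0081, -0.00504116)  len=1.2889
  (v9,v14,v12) [+--] → (-2.31659, -0.0081, -0.00504116)–(-2.32532, -0.0081, 0)  len=0.0101
  (v15,v0,v16) [-+-] → (2.32532, -0.0081, 0)–(2.31659, -0.0081, 0.00504116)  len=0.0101
  (v16,v0,v1) [-++] → (2.31659, -0.0081, 0.00504116)–(1.20032, -0.0081, 0.6495)  len=1.2889
  (v16,v1,v17) [-+-] → (1.20032, -0.0081, 0.6495)–(1.20032, -0.0081, 0.639418)  len=0.0101
  (v17,v1,v2) [-++] → (1.20032, -0.0081, 0.639418)–(1.20032, -0.0081, -0.6495)  len=1.2889
  (v17,v2,v15) [-+-] → (1.20032, -0.0081, -0.6495)–(1.20484, -0.0081, -0.646893)  len=0.0052
  (v15,v2,v0) [-++] → (1.20484, -0.0081, -0.646893)–(2.32532, -0.0081, 0)  len=1.2938

Chained into 2 loop(s):
  loop 1: 6 segments, perimeter = 3.8971
  loop 2: 6 segments, perimeter = 3.8971
Total perimeter = 7.794

loops=2 perimeter=7.794


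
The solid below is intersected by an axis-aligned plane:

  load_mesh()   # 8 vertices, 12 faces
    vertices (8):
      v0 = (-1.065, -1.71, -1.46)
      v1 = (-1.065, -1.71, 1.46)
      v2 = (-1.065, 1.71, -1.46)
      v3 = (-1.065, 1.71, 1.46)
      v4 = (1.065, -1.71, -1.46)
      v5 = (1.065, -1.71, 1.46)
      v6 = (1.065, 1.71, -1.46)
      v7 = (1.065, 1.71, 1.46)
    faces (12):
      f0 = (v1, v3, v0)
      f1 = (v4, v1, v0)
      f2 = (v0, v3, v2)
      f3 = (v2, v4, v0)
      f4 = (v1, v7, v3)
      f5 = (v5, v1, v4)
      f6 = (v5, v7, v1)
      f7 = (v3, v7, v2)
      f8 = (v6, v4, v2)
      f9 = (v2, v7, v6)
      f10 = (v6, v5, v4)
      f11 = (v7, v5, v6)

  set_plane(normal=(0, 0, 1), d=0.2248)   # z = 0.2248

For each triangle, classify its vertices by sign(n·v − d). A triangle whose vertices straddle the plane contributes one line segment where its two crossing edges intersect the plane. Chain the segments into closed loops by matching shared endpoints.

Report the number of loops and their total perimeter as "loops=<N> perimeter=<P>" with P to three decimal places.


loops=1 perimeter=11.100

Straddling triangles (8 of 12):
  (v1,v3,v0) [++-] → (-1.065, 0.263293, 0.2248)–(-1.065, -1.71, 0.2248)  len=1.9733
  (v4,v1,v0) [-+-] → (-0.163981, -1.71, 0.2248)–(-1.065, -1.71, 0.2248)  len=0.9010
  (v0,v3,v2) [-+-] → (-1.065, 0.263293, 0.2248)–(-1.065, 1.71, 0.2248)  len=1.4467
  (v5,v1,v4) [++-] → (-0.163981, -1.71, 0.2248)–(1.065, -1.71, 0.2248)  len=1.2290
  (v3,v7,v2) [++-] → (0.163981, 1.71, 0.2248)–(-1.065, 1.71, 0.2248)  len=1.2290
  (v2,v7,v6) [-+-] → (0.163981, 1.71, 0.2248)–(1.065, 1.71, 0.2248)  len=0.9010
  (v6,v5,v4) [-+-] → (1.065, -0.263293, 0.2248)–(1.065, -1.71, 0.2248)  len=1.4467
  (v7,v5,v6) [++-] → (1.065, -0.263293, 0.2248)–(1.065, 1.71, 0.2248)  len=1.9733

Chained into 1 loop(s):
  loop 1: 8 segments, perimeter = 11.1000
Total perimeter = 11.100


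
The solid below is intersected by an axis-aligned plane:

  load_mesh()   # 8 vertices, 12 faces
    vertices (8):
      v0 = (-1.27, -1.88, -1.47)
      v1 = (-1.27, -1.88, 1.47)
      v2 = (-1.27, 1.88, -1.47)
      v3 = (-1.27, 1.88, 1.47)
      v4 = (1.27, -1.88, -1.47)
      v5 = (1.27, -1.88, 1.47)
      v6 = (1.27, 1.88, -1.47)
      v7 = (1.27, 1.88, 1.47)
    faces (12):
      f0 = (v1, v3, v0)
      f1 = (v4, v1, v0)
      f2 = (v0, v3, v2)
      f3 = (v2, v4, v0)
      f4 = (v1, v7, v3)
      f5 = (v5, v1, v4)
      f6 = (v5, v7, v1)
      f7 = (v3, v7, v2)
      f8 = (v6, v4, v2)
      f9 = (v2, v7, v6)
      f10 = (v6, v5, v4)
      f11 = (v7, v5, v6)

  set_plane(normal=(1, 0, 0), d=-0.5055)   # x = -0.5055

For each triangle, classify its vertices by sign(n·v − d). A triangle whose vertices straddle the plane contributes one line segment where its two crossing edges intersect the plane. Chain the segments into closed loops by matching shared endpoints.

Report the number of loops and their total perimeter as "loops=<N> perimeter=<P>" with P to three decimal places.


Straddling triangles (8 of 12):
  (v4,v1,v0) [+--] → (-0.5055, -1.88, 0.585106)–(-0.5055, -1.88, -1.47)  len=2.0551
  (v2,v4,v0) [-+-] → (-0.5055, 0.748299, -1.47)–(-0.5055, -1.88, -1.47)  len=2.6283
  (v1,v7,v3) [-+-] → (-0.5055, -0.748299, 1.47)–(-0.5055, 1.88, 1.47)  len=2.6283
  (v5,v1,v4) [+-+] → (-0.5055, -1.88, 1.47)–(-0.5055, -1.88, 0.585106)  len=0.8849
  (v5,v7,v1) [++-] → (-0.5055, -0.748299, 1.47)–(-0.5055, -1.88, 1.47)  len=1.1317
  (v3,v7,v2) [-+-] → (-0.5055, 1.88, 1.47)–(-0.5055, 1.88, -0.585106)  len=2.0551
  (v6,v4,v2) [++-] → (-0.5055, 0.748299, -1.47)–(-0.5055, 1.88, -1.47)  len=1.1317
  (v2,v7,v6) [-++] → (-0.5055, 1.88, -0.585106)–(-0.5055, 1.88, -1.47)  len=0.8849

Chained into 1 loop(s):
  loop 1: 8 segments, perimeter = 13.4000
Total perimeter = 13.400

loops=1 perimeter=13.400


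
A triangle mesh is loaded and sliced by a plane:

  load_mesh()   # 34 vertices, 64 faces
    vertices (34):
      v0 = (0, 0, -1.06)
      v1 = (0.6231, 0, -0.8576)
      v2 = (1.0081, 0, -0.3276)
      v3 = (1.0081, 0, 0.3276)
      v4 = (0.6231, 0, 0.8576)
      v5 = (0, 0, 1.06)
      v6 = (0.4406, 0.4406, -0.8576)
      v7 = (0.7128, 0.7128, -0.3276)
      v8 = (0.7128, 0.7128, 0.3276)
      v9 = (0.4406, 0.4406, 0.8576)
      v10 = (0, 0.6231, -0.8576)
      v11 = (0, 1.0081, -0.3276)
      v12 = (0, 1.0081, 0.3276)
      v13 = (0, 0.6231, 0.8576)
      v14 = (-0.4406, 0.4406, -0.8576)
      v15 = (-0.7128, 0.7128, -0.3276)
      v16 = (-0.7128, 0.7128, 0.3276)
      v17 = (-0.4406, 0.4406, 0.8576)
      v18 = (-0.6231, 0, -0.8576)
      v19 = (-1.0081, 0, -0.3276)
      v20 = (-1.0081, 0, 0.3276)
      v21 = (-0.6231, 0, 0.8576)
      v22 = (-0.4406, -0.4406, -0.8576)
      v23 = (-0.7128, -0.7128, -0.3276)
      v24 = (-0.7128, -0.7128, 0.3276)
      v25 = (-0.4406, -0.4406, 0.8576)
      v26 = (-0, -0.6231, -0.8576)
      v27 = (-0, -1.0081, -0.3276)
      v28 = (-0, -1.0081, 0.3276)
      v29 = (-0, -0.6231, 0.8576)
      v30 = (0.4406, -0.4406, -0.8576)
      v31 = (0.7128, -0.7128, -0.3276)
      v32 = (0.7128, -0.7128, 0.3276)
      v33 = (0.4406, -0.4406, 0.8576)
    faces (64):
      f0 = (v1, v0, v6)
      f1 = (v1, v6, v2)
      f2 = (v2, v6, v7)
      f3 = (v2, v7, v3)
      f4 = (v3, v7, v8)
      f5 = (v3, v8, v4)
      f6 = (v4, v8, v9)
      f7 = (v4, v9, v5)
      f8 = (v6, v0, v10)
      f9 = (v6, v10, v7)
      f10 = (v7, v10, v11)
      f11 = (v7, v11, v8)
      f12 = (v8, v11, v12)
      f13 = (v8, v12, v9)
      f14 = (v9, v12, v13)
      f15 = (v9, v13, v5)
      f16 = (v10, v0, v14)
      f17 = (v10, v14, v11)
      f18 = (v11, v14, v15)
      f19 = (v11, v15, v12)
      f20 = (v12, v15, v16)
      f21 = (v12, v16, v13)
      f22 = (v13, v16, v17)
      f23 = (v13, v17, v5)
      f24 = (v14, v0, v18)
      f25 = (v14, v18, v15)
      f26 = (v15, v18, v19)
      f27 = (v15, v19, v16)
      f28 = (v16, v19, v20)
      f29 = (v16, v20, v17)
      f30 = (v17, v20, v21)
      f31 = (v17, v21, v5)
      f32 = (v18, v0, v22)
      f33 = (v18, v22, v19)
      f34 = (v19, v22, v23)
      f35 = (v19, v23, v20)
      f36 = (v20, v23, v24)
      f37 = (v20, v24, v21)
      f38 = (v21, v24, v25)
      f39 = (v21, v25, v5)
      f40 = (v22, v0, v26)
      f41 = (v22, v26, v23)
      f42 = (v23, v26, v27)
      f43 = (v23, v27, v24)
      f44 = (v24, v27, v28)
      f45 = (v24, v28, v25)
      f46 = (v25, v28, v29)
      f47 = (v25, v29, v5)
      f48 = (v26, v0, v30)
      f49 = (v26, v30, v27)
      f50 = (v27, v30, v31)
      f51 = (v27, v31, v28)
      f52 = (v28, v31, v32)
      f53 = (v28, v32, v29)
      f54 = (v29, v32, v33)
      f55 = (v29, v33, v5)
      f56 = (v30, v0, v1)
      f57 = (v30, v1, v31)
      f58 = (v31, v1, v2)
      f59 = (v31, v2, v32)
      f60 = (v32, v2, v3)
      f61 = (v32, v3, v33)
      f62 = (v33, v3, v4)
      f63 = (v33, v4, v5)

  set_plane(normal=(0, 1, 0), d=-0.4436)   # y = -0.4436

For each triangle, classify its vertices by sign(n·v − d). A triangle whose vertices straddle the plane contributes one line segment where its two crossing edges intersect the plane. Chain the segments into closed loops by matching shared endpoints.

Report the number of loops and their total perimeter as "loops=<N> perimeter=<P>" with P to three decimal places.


Straddling triangles (20 of 64):
  (v19,v22,v23) [++-] → (-0.4436, -0.4436, -0.851759)–(-0.824325, -0.4436, -0.3276)  len=0.6478
  (v19,v23,v20) [+-+] → (-0.824325, -0.4436, -0.3276)–(-0.824325, -0.4436, -0.0801535)  len=0.2474
  (v20,v23,v24) [+--] → (-0.824325, -0.4436, -0.0801535)–(-0.824325, -0.4436, 0.3276)  len=0.4078
  (v20,v24,v21) [+-+] → (-0.824325, -0.4436, 0.3276)–(-0.678923, -0.4436, 0.527763)  len=0.2474
  (v21,v24,v25) [+-+] → (-0.678923, -0.4436, 0.527763)–(-0.4436, -0.4436, 0.851759)  len=0.4004
  (v22,v0,v26) [++-] → (0, -0.4436, -0.915907)–(-0.433357, -0.4436, -0.8576)  len=0.4373
  (v22,v26,v23) [+--] → (-0.433357, -0.4436, -0.8576)–(-0.4436, -0.4436, -0.851759)  len=0.0118
  (v24,v28,v25) [--+] → (-0.438271, -0.4436, 0.854798)–(-0.4436, -0.4436, 0.851759)  len=0.0061
  (v25,v28,v29) [+--] → (-0.438271, -0.4436, 0.854798)–(-0.433357, -0.4436, 0.8576)  len=0.0057
  (v25,v29,v5) [+-+] → (-0.433357, -0.4436, 0.8576)–(0, -0.4436, 0.915907)  len=0.4373
  (v26,v0,v30) [-++] → (0, -0.4436, -0.915907)–(0.433357, -0.4436, -0.8576)  len=0.4373
  (v26,v30,v27) [-+-] → (0.433357, -0.4436, -0.8576)–(0.438271, -0.4436, -0.854798)  len=0.0057
  (v27,v30,v31) [-+-] → (0.438271, -0.4436, -0.854798)–(0.4436, -0.4436, -0.851759)  len=0.0061
  (v29,v32,v33) [--+] → (0.4436, -0.4436, 0.851759)–(0.433357, -0.4436, 0.8576)  len=0.0118
  (v29,v33,v5) [-++] → (0.433357, -0.4436, 0.8576)–(0, -0.4436, 0.915907)  len=0.4373
  (v30,v1,v31) [++-] → (0.678923, -0.4436, -0.527763)–(0.4436, -0.4436, -0.851759)  len=0.4004
  (v31,v1,v2) [-++] → (0.678923, -0.4436, -0.527763)–(0.824325, -0.4436, -0.3276)  len=0.2474
  (v31,v2,v32) [-+-] → (0.824325, -0.4436, -0.3276)–(0.824325, -0.4436, 0.0801535)  len=0.4078
  (v32,v2,v3) [-++] → (0.824325, -0.4436, 0.0801535)–(0.824325, -0.4436, 0.3276)  len=0.2474
  (v32,v3,v33) [-++] → (0.824325, -0.4436, 0.3276)–(0.4436, -0.4436, 0.851759)  len=0.6478

Chained into 1 loop(s):
  loop 1: 20 segments, perimeter = 5.6980
Total perimeter = 5.698

loops=1 perimeter=5.698


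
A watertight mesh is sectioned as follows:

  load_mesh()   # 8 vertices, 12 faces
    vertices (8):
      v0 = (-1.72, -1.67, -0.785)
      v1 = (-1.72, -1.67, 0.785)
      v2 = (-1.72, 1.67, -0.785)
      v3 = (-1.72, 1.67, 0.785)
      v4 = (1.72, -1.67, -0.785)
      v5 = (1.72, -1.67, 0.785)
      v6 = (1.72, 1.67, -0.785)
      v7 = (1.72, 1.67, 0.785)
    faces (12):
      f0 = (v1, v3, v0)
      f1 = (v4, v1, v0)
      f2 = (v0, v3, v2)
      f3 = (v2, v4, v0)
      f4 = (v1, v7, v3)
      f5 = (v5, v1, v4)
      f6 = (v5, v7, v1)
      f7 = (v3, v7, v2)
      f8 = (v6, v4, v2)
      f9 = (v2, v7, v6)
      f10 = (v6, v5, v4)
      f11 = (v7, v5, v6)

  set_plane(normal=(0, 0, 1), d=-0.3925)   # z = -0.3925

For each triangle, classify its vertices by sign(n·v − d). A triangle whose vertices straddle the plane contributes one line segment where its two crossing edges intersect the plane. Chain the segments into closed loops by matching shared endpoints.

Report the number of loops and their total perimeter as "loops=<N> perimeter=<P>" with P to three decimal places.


Straddling triangles (8 of 12):
  (v1,v3,v0) [++-] → (-1.72, -0.835, -0.3925)–(-1.72, -1.67, -0.3925)  len=0.8350
  (v4,v1,v0) [-+-] → (0.86, -1.67, -0.3925)–(-1.72, -1.67, -0.3925)  len=2.5800
  (v0,v3,v2) [-+-] → (-1.72, -0.835, -0.3925)–(-1.72, 1.67, -0.3925)  len=2.5050
  (v5,v1,v4) [++-] → (0.86, -1.67, -0.3925)–(1.72, -1.67, -0.3925)  len=0.8600
  (v3,v7,v2) [++-] → (-0.86, 1.67, -0.3925)–(-1.72, 1.67, -0.3925)  len=0.8600
  (v2,v7,v6) [-+-] → (-0.86, 1.67, -0.3925)–(1.72, 1.67, -0.3925)  len=2.5800
  (v6,v5,v4) [-+-] → (1.72, 0.835, -0.3925)–(1.72, -1.67, -0.3925)  len=2.5050
  (v7,v5,v6) [++-] → (1.72, 0.835, -0.3925)–(1.72, 1.67, -0.3925)  len=0.8350

Chained into 1 loop(s):
  loop 1: 8 segments, perimeter = 13.5600
Total perimeter = 13.560

loops=1 perimeter=13.560


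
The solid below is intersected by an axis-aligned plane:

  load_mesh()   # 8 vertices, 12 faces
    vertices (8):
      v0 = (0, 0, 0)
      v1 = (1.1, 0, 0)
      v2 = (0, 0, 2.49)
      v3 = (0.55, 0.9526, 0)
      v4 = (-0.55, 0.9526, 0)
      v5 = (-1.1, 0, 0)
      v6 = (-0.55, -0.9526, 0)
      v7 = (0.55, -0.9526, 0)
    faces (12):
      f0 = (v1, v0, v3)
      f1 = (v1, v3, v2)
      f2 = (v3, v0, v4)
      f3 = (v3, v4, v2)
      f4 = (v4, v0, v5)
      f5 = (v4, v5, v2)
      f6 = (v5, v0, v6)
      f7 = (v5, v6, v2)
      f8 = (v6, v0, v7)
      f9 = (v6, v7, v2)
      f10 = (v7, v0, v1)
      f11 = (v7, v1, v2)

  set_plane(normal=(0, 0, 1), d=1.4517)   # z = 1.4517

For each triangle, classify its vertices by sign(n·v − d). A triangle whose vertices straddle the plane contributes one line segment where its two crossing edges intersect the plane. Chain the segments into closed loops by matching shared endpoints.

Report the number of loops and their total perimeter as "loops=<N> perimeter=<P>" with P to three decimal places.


Straddling triangles (6 of 12):
  (v1,v3,v2) [--+] → (0.229343, 0.397223, 1.4517)–(0.458687, 0, 1.4517)  len=0.4587
  (v3,v4,v2) [--+] → (-0.229343, 0.397223, 1.4517)–(0.229343, 0.397223, 1.4517)  len=0.4587
  (v4,v5,v2) [--+] → (-0.458687, 0, 1.4517)–(-0.229343, 0.397223, 1.4517)  len=0.4587
  (v5,v6,v2) [--+] → (-0.229343, -0.397223, 1.4517)–(-0.458687, 0, 1.4517)  len=0.4587
  (v6,v7,v2) [--+] → (0.229343, -0.397223, 1.4517)–(-0.229343, -0.397223, 1.4517)  len=0.4587
  (v7,v1,v2) [--+] → (0.458687, 0, 1.4517)–(0.229343, -0.397223, 1.4517)  len=0.4587

Chained into 1 loop(s):
  loop 1: 6 segments, perimeter = 2.7521
Total perimeter = 2.752

loops=1 perimeter=2.752


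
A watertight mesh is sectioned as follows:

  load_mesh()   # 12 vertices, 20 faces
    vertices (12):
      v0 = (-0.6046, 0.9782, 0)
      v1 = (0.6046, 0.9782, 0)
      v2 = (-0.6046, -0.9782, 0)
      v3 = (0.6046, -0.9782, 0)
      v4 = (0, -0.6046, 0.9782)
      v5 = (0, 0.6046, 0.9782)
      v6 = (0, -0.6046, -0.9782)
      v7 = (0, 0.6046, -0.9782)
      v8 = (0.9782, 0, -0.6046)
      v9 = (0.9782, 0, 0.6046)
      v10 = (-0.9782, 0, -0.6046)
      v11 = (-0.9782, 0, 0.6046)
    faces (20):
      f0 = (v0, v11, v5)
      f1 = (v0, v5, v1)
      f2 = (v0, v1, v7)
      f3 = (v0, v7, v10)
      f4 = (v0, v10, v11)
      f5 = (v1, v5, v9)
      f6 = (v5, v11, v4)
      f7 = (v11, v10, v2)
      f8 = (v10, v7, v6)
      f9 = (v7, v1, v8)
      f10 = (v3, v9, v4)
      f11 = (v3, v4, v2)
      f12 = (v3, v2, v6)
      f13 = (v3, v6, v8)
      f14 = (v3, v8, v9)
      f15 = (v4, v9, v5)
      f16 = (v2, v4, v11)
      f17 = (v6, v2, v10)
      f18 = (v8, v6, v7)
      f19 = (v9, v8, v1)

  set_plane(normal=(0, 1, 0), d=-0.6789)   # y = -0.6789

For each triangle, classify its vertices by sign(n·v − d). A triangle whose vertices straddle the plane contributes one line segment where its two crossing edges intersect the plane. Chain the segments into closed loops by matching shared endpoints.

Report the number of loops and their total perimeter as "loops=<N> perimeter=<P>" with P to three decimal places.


Straddling triangles (8 of 20):
  (v11,v10,v2) [++-] → (-0.71891, -0.6789, -0.18499)–(-0.71891, -0.6789, 0.18499)  len=0.3700
  (v3,v9,v4) [-++] → (0.71891, -0.6789, 0.18499)–(0.12024, -0.6789, 0.78366)  len=0.8466
  (v3,v4,v2) [-+-] → (0.12024, -0.6789, 0.78366)–(-0.12024, -0.6789, 0.78366)  len=0.2405
  (v3,v2,v6) [--+] → (-0.12024, -0.6789, -0.78366)–(0.12024, -0.6789, -0.78366)  len=0.2405
  (v3,v6,v8) [-++] → (0.12024, -0.6789, -0.78366)–(0.71891, -0.6789, -0.18499)  len=0.8466
  (v3,v8,v9) [-++] → (0.71891, -0.6789, -0.18499)–(0.71891, -0.6789, 0.18499)  len=0.3700
  (v2,v4,v11) [-++] → (-0.12024, -0.6789, 0.78366)–(-0.71891, -0.6789, 0.18499)  len=0.8466
  (v6,v2,v10) [+-+] → (-0.12024, -0.6789, -0.78366)–(-0.71891, -0.6789, -0.18499)  len=0.8466

Chained into 1 loop(s):
  loop 1: 8 segments, perimeter = 4.6075
Total perimeter = 4.608

loops=1 perimeter=4.608


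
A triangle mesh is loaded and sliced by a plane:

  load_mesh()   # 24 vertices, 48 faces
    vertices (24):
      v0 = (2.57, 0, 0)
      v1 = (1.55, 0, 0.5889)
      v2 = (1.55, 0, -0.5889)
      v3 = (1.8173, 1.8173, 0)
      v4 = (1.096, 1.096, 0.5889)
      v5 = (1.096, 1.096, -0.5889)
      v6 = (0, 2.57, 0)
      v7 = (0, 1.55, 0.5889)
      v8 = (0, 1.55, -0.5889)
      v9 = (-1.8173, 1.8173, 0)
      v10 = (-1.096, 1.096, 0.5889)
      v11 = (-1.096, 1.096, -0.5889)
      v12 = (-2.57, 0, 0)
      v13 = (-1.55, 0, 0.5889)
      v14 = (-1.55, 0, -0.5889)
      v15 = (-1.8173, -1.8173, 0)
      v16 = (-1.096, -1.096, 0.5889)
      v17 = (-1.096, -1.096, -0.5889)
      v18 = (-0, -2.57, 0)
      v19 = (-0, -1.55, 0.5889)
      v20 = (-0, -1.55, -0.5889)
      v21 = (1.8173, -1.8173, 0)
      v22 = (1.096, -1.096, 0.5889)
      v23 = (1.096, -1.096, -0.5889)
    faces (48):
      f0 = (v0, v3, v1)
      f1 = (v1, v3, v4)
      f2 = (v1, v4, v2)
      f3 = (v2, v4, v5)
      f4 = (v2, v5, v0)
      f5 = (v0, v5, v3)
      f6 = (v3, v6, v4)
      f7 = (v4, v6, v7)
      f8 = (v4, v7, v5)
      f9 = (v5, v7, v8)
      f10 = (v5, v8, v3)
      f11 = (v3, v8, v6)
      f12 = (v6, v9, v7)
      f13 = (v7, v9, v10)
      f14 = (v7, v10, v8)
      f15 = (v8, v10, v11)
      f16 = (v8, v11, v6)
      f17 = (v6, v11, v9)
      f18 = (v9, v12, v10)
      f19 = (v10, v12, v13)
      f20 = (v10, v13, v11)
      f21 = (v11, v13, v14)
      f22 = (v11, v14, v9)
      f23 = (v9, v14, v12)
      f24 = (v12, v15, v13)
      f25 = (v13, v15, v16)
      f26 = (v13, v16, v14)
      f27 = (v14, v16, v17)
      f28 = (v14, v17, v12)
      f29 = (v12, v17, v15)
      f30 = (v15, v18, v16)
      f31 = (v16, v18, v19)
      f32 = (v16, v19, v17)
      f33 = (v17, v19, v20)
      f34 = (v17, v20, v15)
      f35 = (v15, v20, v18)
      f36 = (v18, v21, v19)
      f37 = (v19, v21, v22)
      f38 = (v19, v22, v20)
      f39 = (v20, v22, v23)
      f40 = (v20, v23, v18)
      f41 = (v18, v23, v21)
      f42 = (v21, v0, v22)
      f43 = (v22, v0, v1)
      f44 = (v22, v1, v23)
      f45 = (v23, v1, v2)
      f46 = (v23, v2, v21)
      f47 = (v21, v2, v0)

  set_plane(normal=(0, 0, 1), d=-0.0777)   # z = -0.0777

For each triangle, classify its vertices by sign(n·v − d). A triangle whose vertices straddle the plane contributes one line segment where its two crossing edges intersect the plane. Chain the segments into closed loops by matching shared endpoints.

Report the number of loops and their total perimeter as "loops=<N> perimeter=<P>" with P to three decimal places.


loops=2 perimeter=24.403

Straddling triangles (32 of 48):
  (v1,v4,v2) [++-] → (1.35295, 0.475696, -0.0777)–(1.55, 0, -0.0777)  len=0.5149
  (v2,v4,v5) [-+-] → (1.35295, 0.475696, -0.0777)–(1.096, 1.096, -0.0777)  len=0.6714
  (v2,v5,v0) [--+] → (2.37552, 0.144607, -0.0777)–(2.43542, 0, -0.0777)  len=0.1565
  (v0,v5,v3) [+-+] → (2.37552, 0.144607, -0.0777)–(1.72213, 1.72213, -0.0777)  len=1.7075
  (v4,v7,v5) [++-] → (0.620304, 1.29305, -0.0777)–(1.096, 1.096, -0.0777)  len=0.5149
  (v5,v7,v8) [-+-] → (0.620304, 1.29305, -0.0777)–(0, 1.55, -0.0777)  len=0.6714
  (v5,v8,v3) [--+] → (1.57752, 1.78203, -0.0777)–(1.72213, 1.72213, -0.0777)  len=0.1565
  (v3,v8,v6) [+-+] → (1.57752, 1.78203, -0.0777)–(0, 2.43542, -0.0777)  len=1.7075
  (v7,v10,v8) [++-] → (-0.475696, 1.35295, -0.0777)–(0, 1.55, -0.0777)  len=0.5149
  (v8,v10,v11) [-+-] → (-0.475696, 1.35295, -0.0777)–(-1.096, 1.096, -0.0777)  len=0.6714
  (v8,v11,v6) [--+] → (-0.144607, 2.37552, -0.0777)–(0, 2.43542, -0.0777)  len=0.1565
  (v6,v11,v9) [+-+] → (-0.144607, 2.37552, -0.0777)–(-1.72213, 1.72213, -0.0777)  len=1.7075
  (v10,v13,v11) [++-] → (-1.29305, 0.620304, -0.0777)–(-1.096, 1.096, -0.0777)  len=0.5149
  (v11,v13,v14) [-+-] → (-1.29305, 0.620304, -0.0777)–(-1.55, 0, -0.0777)  len=0.6714
  (v11,v14,v9) [--+] → (-1.78203, 1.57752, -0.0777)–(-1.72213, 1.72213, -0.0777)  len=0.1565
  (v9,v14,v12) [+-+] → (-1.78203, 1.57752, -0.0777)–(-2.43542, 0, -0.0777)  len=1.7075
  (v13,v16,v14) [++-] → (-1.35295, -0.475696, -0.0777)–(-1.55, 0, -0.0777)  len=0.5149
  (v14,v16,v17) [-+-] → (-1.35295, -0.475696, -0.0777)–(-1.096, -1.096, -0.0777)  len=0.6714
  (v14,v17,v12) [--+] → (-2.37552, -0.144607, -0.0777)–(-2.43542, 0, -0.0777)  len=0.1565
  (v12,v17,v15) [+-+] → (-2.37552, -0.144607, -0.0777)–(-1.72213, -1.72213, -0.0777)  len=1.7075
  (v16,v19,v17) [++-] → (-0.620304, -1.29305, -0.0777)–(-1.096, -1.096, -0.0777)  len=0.5149
  (v17,v19,v20) [-+-] → (-0.620304, -1.29305, -0.0777)–(0, -1.55, -0.0777)  len=0.6714
  (v17,v20,v15) [--+] → (-1.57752, -1.78203, -0.0777)–(-1.72213, -1.72213, -0.0777)  len=0.1565
  (v15,v20,v18) [+-+] → (-1.57752, -1.78203, -0.0777)–(0, -2.43542, -0.0777)  len=1.7075
  (v19,v22,v20) [++-] → (0.475696, -1.35295, -0.0777)–(0, -1.55, -0.0777)  len=0.5149
  (v20,v22,v23) [-+-] → (0.475696, -1.35295, -0.0777)–(1.096, -1.096, -0.0777)  len=0.6714
  (v20,v23,v18) [--+] → (0.144607, -2.37552, -0.0777)–(0, -2.43542, -0.0777)  len=0.1565
  (v18,v23,v21) [+-+] → (0.144607, -2.37552, -0.0777)–(1.72213, -1.72213, -0.0777)  len=1.7075
  (v22,v1,v23) [++-] → (1.29305, -0.620304, -0.0777)–(1.096, -1.096, -0.0777)  len=0.5149
  (v23,v1,v2) [-+-] → (1.29305, -0.620304, -0.0777)–(1.55, 0, -0.0777)  len=0.6714
  (v23,v2,v21) [--+] → (1.78203, -1.57752, -0.0777)–(1.72213, -1.72213, -0.0777)  len=0.1565
  (v21,v2,v0) [+-+] → (1.78203, -1.57752, -0.0777)–(2.43542, 0, -0.0777)  len=1.7075

Chained into 2 loop(s):
  loop 1: 16 segments, perimeter = 9.4905
  loop 2: 16 segments, perimeter = 14.9120
Total perimeter = 24.403


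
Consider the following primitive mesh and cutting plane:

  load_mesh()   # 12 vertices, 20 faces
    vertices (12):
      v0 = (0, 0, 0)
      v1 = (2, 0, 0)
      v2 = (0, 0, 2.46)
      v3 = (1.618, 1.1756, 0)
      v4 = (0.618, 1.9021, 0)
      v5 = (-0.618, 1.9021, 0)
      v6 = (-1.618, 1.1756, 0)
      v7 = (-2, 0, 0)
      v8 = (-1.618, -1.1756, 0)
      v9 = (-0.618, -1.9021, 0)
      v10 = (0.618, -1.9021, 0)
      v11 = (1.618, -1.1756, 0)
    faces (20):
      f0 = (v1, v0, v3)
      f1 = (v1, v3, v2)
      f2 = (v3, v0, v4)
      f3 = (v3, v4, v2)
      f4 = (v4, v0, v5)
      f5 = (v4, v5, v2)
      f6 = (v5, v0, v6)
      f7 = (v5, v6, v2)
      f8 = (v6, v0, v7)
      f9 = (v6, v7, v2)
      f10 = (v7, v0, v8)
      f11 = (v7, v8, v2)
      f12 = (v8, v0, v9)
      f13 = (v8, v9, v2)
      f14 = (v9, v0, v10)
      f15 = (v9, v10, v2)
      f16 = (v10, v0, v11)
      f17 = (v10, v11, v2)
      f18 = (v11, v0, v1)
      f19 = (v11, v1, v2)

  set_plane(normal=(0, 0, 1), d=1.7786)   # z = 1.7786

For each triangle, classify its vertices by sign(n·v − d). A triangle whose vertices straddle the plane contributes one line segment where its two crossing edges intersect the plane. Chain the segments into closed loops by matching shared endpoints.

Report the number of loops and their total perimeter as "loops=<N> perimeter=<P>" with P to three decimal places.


Straddling triangles (10 of 20):
  (v1,v3,v2) [--+] → (0.448173, 0.325632, 1.7786)–(0.553984, 0, 1.7786)  len=0.3424
  (v3,v4,v2) [--+] → (0.171181, 0.526866, 1.7786)–(0.448173, 0.325632, 1.7786)  len=0.3424
  (v4,v5,v2) [--+] → (-0.171181, 0.526866, 1.7786)–(0.171181, 0.526866, 1.7786)  len=0.3424
  (v5,v6,v2) [--+] → (-0.448173, 0.325632, 1.7786)–(-0.171181, 0.526866, 1.7786)  len=0.3424
  (v6,v7,v2) [--+] → (-0.553984, 0, 1.7786)–(-0.448173, 0.325632, 1.7786)  len=0.3424
  (v7,v8,v2) [--+] → (-0.448173, -0.325632, 1.7786)–(-0.553984, 0, 1.7786)  len=0.3424
  (v8,v9,v2) [--+] → (-0.171181, -0.526866, 1.7786)–(-0.448173, -0.325632, 1.7786)  len=0.3424
  (v9,v10,v2) [--+] → (0.171181, -0.526866, 1.7786)–(-0.171181, -0.526866, 1.7786)  len=0.3424
  (v10,v11,v2) [--+] → (0.448173, -0.325632, 1.7786)–(0.171181, -0.526866, 1.7786)  len=0.3424
  (v11,v1,v2) [--+] → (0.553984, 0, 1.7786)–(0.448173, -0.325632, 1.7786)  len=0.3424

Chained into 1 loop(s):
  loop 1: 10 segments, perimeter = 3.4238
Total perimeter = 3.424

loops=1 perimeter=3.424


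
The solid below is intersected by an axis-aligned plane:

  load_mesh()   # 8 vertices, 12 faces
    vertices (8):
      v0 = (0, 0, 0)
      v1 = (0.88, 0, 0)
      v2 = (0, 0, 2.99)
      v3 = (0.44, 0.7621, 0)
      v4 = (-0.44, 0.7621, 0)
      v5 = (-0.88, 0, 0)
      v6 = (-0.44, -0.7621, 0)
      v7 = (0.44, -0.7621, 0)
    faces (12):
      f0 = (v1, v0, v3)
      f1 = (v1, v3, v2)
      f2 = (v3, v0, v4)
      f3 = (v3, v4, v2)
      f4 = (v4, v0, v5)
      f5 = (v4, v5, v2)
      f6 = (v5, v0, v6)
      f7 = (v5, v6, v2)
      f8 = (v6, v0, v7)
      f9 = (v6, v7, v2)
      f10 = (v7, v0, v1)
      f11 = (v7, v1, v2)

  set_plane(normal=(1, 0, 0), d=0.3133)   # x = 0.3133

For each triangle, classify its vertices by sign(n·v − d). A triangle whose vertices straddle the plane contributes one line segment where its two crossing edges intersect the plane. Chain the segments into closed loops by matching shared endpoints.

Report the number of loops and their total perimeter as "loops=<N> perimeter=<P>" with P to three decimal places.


Straddling triangles (8 of 12):
  (v1,v0,v3) [+-+] → (0.3133, 0, 0)–(0.3133, 0.54265, 0)  len=0.5426
  (v1,v3,v2) [++-] → (0.3133, 0.54265, 0.860984)–(0.3133, 0, 1.92549)  len=1.1948
  (v3,v0,v4) [+--] → (0.3133, 0.54265, 0)–(0.3133, 0.7621, 0)  len=0.2195
  (v3,v4,v2) [+--] → (0.3133, 0.7621, 0)–(0.3133, 0.54265, 0.860984)  len=0.8885
  (v6,v0,v7) [--+] → (0.3133, -0.54265, 0)–(0.3133, -0.7621, 0)  len=0.2195
  (v6,v7,v2) [-+-] → (0.3133, -0.7621, 0)–(0.3133, -0.54265, 0.860984)  len=0.8885
  (v7,v0,v1) [+-+] → (0.3133, -0.54265, 0)–(0.3133, 0, 0)  len=0.5426
  (v7,v1,v2) [++-] → (0.3133, 0, 1.92549)–(0.3133, -0.54265, 0.860984)  len=1.1948

Chained into 1 loop(s):
  loop 1: 8 segments, perimeter = 5.6909
Total perimeter = 5.691

loops=1 perimeter=5.691
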